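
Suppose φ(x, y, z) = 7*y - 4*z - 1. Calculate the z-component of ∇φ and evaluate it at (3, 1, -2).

-4

(∇φ)_3 = ∂φ/∂z = -4
At (3, 1, -2): -4.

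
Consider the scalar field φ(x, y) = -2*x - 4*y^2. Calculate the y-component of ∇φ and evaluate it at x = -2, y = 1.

-8

(∇φ)_2 = ∂φ/∂y = -8*y
At (-2, 1): -8.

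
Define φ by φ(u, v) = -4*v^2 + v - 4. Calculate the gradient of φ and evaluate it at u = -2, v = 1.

∂φ/∂u = 0
∂φ/∂v = -8*v + 1
∇φ = (0, -8*v + 1)
At (-2, 1): (0, -7).

(0, -7)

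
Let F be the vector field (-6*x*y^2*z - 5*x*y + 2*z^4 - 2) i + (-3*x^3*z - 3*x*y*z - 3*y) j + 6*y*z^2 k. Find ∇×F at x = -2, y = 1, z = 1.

(-24, 20, -73)

(∇×F)₁ = ∂F₃/∂y − ∂F₂/∂z = 3*x^3 + 3*x*y + 6*z^2
(∇×F)₂ = ∂F₁/∂z − ∂F₃/∂x = -6*x*y^2 + 8*z^3
(∇×F)₃ = ∂F₂/∂x − ∂F₁/∂y = -9*x^2*z + 12*x*y*z + 5*x - 3*y*z
∇×F = (3*x^3 + 3*x*y + 6*z^2, -6*x*y^2 + 8*z^3, -9*x^2*z + 12*x*y*z + 5*x - 3*y*z)
At (-2, 1, 1): (-24, 20, -73).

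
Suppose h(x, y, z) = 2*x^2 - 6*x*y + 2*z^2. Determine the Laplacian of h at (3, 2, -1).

8

∂²h/∂x² = 4
∂²h/∂y² = 0
∂²h/∂z² = 4
∇²h = 8
At (3, 2, -1): 8.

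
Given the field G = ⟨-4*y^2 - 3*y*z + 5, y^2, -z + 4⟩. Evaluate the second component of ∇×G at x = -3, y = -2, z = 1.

(∇×G)_2 = ∂G₁/∂z − ∂G₃/∂x
= -3*y − (0)
= -3*y
At (-3, -2, 1): 6.

6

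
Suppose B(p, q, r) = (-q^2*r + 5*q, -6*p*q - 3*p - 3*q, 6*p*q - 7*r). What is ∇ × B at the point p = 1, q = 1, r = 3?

(∇×B)₁ = ∂B₃/∂q − ∂B₂/∂r = 6*p
(∇×B)₂ = ∂B₁/∂r − ∂B₃/∂p = -q^2 - 6*q
(∇×B)₃ = ∂B₂/∂p − ∂B₁/∂q = 2*q*r - 6*q - 8
∇×B = (6*p, -q^2 - 6*q, 2*q*r - 6*q - 8)
At (1, 1, 3): (6, -7, -8).

(6, -7, -8)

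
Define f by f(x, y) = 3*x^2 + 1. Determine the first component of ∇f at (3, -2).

18

(∇f)_1 = ∂f/∂x = 6*x
At (3, -2): 18.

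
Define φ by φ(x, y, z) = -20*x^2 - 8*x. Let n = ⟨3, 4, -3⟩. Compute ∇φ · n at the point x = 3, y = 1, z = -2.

∂φ/∂x = -40*x - 8
∂φ/∂y = 0
∂φ/∂z = 0
∇φ at (3, 1, -2) = (-128, 0, 0)
∇φ · n = (-128)(3) + (0)(4) + (0)(-3) = -384

-384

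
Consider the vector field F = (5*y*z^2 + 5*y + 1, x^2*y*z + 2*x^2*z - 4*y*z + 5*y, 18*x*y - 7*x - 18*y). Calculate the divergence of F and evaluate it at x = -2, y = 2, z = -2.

5

∂F₁/∂x = 0
∂F₂/∂y = x^2*z - 4*z + 5
∂F₃/∂z = 0
∇·F = x^2*z - 4*z + 5
At (-2, 2, -2): 5.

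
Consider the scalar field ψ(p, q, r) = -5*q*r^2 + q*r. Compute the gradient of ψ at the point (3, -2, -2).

∂ψ/∂p = 0
∂ψ/∂q = -5*r^2 + r
∂ψ/∂r = -10*q*r + q
∇ψ = (0, -5*r^2 + r, -10*q*r + q)
At (3, -2, -2): (0, -22, -42).

(0, -22, -42)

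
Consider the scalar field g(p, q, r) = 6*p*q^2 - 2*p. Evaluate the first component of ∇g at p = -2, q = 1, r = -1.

4

(∇g)_1 = ∂g/∂p = 6*q^2 - 2
At (-2, 1, -1): 4.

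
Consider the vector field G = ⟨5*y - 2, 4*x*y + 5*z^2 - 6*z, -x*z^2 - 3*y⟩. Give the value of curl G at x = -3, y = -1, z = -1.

(∇×G)₁ = ∂G₃/∂y − ∂G₂/∂z = -10*z + 3
(∇×G)₂ = ∂G₁/∂z − ∂G₃/∂x = z^2
(∇×G)₃ = ∂G₂/∂x − ∂G₁/∂y = 4*y - 5
∇×G = (-10*z + 3, z^2, 4*y - 5)
At (-3, -1, -1): (13, 1, -9).

(13, 1, -9)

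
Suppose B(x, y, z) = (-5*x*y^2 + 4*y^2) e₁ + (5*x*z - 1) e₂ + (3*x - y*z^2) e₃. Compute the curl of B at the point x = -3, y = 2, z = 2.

(11, -3, -66)

(∇×B)₁ = ∂B₃/∂y − ∂B₂/∂z = -5*x - z^2
(∇×B)₂ = ∂B₁/∂z − ∂B₃/∂x = -3
(∇×B)₃ = ∂B₂/∂x − ∂B₁/∂y = 10*x*y - 8*y + 5*z
∇×B = (-5*x - z^2, -3, 10*x*y - 8*y + 5*z)
At (-3, 2, 2): (11, -3, -66).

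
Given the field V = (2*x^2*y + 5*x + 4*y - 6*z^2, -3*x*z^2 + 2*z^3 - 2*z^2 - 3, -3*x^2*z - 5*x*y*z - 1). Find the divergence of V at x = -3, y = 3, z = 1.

-13

∂V₁/∂x = 4*x*y + 5
∂V₂/∂y = 0
∂V₃/∂z = -3*x^2 - 5*x*y
∇·V = -3*x^2 - x*y + 5
At (-3, 3, 1): -13.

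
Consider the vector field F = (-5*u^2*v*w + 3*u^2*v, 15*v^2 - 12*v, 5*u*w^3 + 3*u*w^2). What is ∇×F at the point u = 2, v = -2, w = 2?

(∇×F)₁ = ∂F₃/∂v − ∂F₂/∂w = 0
(∇×F)₂ = ∂F₁/∂w − ∂F₃/∂u = -5*u^2*v - 5*w^3 - 3*w^2
(∇×F)₃ = ∂F₂/∂u − ∂F₁/∂v = 5*u^2*w - 3*u^2
∇×F = (0, -5*u^2*v - 5*w^3 - 3*w^2, 5*u^2*w - 3*u^2)
At (2, -2, 2): (0, -12, 28).

(0, -12, 28)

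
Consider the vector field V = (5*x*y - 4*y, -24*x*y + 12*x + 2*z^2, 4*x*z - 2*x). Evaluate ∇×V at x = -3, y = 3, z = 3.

(∇×V)₁ = ∂V₃/∂y − ∂V₂/∂z = -4*z
(∇×V)₂ = ∂V₁/∂z − ∂V₃/∂x = -4*z + 2
(∇×V)₃ = ∂V₂/∂x − ∂V₁/∂y = -5*x - 24*y + 16
∇×V = (-4*z, -4*z + 2, -5*x - 24*y + 16)
At (-3, 3, 3): (-12, -10, -41).

(-12, -10, -41)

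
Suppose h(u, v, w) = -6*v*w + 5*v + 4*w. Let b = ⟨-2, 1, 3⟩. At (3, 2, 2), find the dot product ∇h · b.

-31

∂h/∂u = 0
∂h/∂v = -6*w + 5
∂h/∂w = -6*v + 4
∇h at (3, 2, 2) = (0, -7, -8)
∇h · b = (0)(-2) + (-7)(1) + (-8)(3) = -31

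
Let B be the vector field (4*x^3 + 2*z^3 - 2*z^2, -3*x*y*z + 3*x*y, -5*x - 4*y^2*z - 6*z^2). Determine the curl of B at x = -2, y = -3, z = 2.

(∇×B)₁ = ∂B₃/∂y − ∂B₂/∂z = 3*x*y - 8*y*z
(∇×B)₂ = ∂B₁/∂z − ∂B₃/∂x = 6*z^2 - 4*z + 5
(∇×B)₃ = ∂B₂/∂x − ∂B₁/∂y = -3*y*z + 3*y
∇×B = (3*x*y - 8*y*z, 6*z^2 - 4*z + 5, -3*y*z + 3*y)
At (-2, -3, 2): (66, 21, 9).

(66, 21, 9)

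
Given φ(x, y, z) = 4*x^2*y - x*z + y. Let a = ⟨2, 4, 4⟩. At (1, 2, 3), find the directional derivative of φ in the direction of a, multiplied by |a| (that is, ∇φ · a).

42

∂φ/∂x = 8*x*y - z
∂φ/∂y = 4*x^2 + 1
∂φ/∂z = -x
∇φ at (1, 2, 3) = (13, 5, -1)
∇φ · a = (13)(2) + (5)(4) + (-1)(4) = 42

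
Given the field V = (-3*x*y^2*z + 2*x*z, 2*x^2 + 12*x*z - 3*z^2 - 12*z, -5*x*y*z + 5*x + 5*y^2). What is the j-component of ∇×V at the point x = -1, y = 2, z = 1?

(∇×V)_2 = ∂V₁/∂z − ∂V₃/∂x
= -3*x*y^2 + 2*x − (-5*y*z + 5)
= -3*x*y^2 + 2*x + 5*y*z - 5
At (-1, 2, 1): 15.

15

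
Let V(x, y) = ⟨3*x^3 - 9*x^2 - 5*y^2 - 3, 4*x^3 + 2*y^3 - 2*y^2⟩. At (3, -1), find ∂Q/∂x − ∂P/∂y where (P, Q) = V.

∂V₂/∂x = 12*x^2
∂V₁/∂y = -10*y
Scalar curl = 12*x^2 + 10*y
At (3, -1): 98.

98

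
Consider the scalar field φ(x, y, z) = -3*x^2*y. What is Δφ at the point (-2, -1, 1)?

∂²φ/∂x² = -6*y
∂²φ/∂y² = 0
∂²φ/∂z² = 0
∇²φ = -6*y
At (-2, -1, 1): 6.

6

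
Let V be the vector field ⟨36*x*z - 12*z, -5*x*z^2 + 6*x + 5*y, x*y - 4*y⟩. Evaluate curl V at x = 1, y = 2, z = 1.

(7, 22, 1)

(∇×V)₁ = ∂V₃/∂y − ∂V₂/∂z = 10*x*z + x - 4
(∇×V)₂ = ∂V₁/∂z − ∂V₃/∂x = 36*x - y - 12
(∇×V)₃ = ∂V₂/∂x − ∂V₁/∂y = -5*z^2 + 6
∇×V = (10*x*z + x - 4, 36*x - y - 12, -5*z^2 + 6)
At (1, 2, 1): (7, 22, 1).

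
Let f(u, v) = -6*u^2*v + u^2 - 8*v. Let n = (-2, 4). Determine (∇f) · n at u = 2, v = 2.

∂f/∂u = -12*u*v + 2*u
∂f/∂v = -6*u^2 - 8
∇f at (2, 2) = (-44, -32)
∇f · n = (-44)(-2) + (-32)(4) = -40

-40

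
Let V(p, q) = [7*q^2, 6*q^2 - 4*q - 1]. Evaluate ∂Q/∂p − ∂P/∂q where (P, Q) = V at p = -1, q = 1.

∂V₂/∂p = 0
∂V₁/∂q = 14*q
Scalar curl = -14*q
At (-1, 1): -14.

-14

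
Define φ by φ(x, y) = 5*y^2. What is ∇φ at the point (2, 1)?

∂φ/∂x = 0
∂φ/∂y = 10*y
∇φ = (0, 10*y)
At (2, 1): (0, 10).

(0, 10)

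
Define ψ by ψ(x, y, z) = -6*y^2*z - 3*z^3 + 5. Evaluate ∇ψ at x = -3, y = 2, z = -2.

(0, 48, -60)

∂ψ/∂x = 0
∂ψ/∂y = -12*y*z
∂ψ/∂z = -6*y^2 - 9*z^2
∇ψ = (0, -12*y*z, -6*y^2 - 9*z^2)
At (-3, 2, -2): (0, 48, -60).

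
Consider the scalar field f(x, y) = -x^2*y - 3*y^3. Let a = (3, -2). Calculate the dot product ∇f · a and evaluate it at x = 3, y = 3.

126

∂f/∂x = -2*x*y
∂f/∂y = -x^2 - 9*y^2
∇f at (3, 3) = (-18, -90)
∇f · a = (-18)(3) + (-90)(-2) = 126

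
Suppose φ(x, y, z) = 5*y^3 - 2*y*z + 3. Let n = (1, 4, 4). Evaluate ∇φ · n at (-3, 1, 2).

36

∂φ/∂x = 0
∂φ/∂y = 15*y^2 - 2*z
∂φ/∂z = -2*y
∇φ at (-3, 1, 2) = (0, 11, -2)
∇φ · n = (0)(1) + (11)(4) + (-2)(4) = 36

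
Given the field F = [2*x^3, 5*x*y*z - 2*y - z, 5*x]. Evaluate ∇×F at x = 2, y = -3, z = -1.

(31, -5, 15)

(∇×F)₁ = ∂F₃/∂y − ∂F₂/∂z = -5*x*y + 1
(∇×F)₂ = ∂F₁/∂z − ∂F₃/∂x = -5
(∇×F)₃ = ∂F₂/∂x − ∂F₁/∂y = 5*y*z
∇×F = (-5*x*y + 1, -5, 5*y*z)
At (2, -3, -1): (31, -5, 15).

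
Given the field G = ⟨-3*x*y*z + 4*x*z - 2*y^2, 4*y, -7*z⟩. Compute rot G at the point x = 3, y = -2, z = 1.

(0, 30, 1)

(∇×G)₁ = ∂G₃/∂y − ∂G₂/∂z = 0
(∇×G)₂ = ∂G₁/∂z − ∂G₃/∂x = -3*x*y + 4*x
(∇×G)₃ = ∂G₂/∂x − ∂G₁/∂y = 3*x*z + 4*y
∇×G = (0, -3*x*y + 4*x, 3*x*z + 4*y)
At (3, -2, 1): (0, 30, 1).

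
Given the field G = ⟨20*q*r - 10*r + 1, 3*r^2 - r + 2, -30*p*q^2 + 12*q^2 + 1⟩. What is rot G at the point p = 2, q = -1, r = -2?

(∇×G)₁ = ∂G₃/∂q − ∂G₂/∂r = -60*p*q + 24*q - 6*r + 1
(∇×G)₂ = ∂G₁/∂r − ∂G₃/∂p = 30*q^2 + 20*q - 10
(∇×G)₃ = ∂G₂/∂p − ∂G₁/∂q = -20*r
∇×G = (-60*p*q + 24*q - 6*r + 1, 30*q^2 + 20*q - 10, -20*r)
At (2, -1, -2): (109, 0, 40).

(109, 0, 40)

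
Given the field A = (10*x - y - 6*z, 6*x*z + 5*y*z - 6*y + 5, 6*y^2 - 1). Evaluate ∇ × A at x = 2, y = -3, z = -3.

(∇×A)₁ = ∂A₃/∂y − ∂A₂/∂z = -6*x + 7*y
(∇×A)₂ = ∂A₁/∂z − ∂A₃/∂x = -6
(∇×A)₃ = ∂A₂/∂x − ∂A₁/∂y = 6*z + 1
∇×A = (-6*x + 7*y, -6, 6*z + 1)
At (2, -3, -3): (-33, -6, -17).

(-33, -6, -17)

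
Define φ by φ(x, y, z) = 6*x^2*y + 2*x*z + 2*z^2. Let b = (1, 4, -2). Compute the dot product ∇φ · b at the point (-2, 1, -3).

98

∂φ/∂x = 12*x*y + 2*z
∂φ/∂y = 6*x^2
∂φ/∂z = 2*x + 4*z
∇φ at (-2, 1, -3) = (-30, 24, -16)
∇φ · b = (-30)(1) + (24)(4) + (-16)(-2) = 98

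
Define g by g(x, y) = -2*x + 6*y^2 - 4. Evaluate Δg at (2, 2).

12

∂²g/∂x² = 0
∂²g/∂y² = 12
∇²g = 12
At (2, 2): 12.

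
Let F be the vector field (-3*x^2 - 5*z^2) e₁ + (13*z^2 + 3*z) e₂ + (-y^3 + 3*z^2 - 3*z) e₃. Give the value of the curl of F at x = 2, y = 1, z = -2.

(∇×F)₁ = ∂F₃/∂y − ∂F₂/∂z = -3*y^2 - 26*z - 3
(∇×F)₂ = ∂F₁/∂z − ∂F₃/∂x = -10*z
(∇×F)₃ = ∂F₂/∂x − ∂F₁/∂y = 0
∇×F = (-3*y^2 - 26*z - 3, -10*z, 0)
At (2, 1, -2): (46, 20, 0).

(46, 20, 0)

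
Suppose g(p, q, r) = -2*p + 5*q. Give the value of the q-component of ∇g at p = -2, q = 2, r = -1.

5

(∇g)_2 = ∂g/∂q = 5
At (-2, 2, -1): 5.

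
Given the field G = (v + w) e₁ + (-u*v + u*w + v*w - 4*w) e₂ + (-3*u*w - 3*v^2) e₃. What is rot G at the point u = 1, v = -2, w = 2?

(∇×G)₁ = ∂G₃/∂v − ∂G₂/∂w = -u - 7*v + 4
(∇×G)₂ = ∂G₁/∂w − ∂G₃/∂u = 3*w + 1
(∇×G)₃ = ∂G₂/∂u − ∂G₁/∂v = -v + w - 1
∇×G = (-u - 7*v + 4, 3*w + 1, -v + w - 1)
At (1, -2, 2): (17, 7, 3).

(17, 7, 3)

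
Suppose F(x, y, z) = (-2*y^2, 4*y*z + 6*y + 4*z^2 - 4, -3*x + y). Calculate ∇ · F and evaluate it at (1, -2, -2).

-2

∂F₁/∂x = 0
∂F₂/∂y = 4*z + 6
∂F₃/∂z = 0
∇·F = 4*z + 6
At (1, -2, -2): -2.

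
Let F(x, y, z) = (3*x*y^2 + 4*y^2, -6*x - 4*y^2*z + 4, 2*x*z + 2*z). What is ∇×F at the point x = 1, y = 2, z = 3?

(∇×F)₁ = ∂F₃/∂y − ∂F₂/∂z = 4*y^2
(∇×F)₂ = ∂F₁/∂z − ∂F₃/∂x = -2*z
(∇×F)₃ = ∂F₂/∂x − ∂F₁/∂y = -6*x*y - 8*y - 6
∇×F = (4*y^2, -2*z, -6*x*y - 8*y - 6)
At (1, 2, 3): (16, -6, -34).

(16, -6, -34)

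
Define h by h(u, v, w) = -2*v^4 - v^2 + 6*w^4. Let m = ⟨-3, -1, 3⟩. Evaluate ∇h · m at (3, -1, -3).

∂h/∂u = 0
∂h/∂v = -8*v^3 - 2*v
∂h/∂w = 24*w^3
∇h at (3, -1, -3) = (0, 10, -648)
∇h · m = (0)(-3) + (10)(-1) + (-648)(3) = -1954

-1954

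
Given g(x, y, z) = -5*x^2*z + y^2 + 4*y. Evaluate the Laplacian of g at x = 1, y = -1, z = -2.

22

∂²g/∂x² = -10*z
∂²g/∂y² = 2
∂²g/∂z² = 0
∇²g = -10*z + 2
At (1, -1, -2): 22.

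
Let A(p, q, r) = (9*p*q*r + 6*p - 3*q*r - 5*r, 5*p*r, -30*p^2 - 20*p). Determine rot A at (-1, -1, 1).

(∇×A)₁ = ∂A₃/∂q − ∂A₂/∂r = -5*p
(∇×A)₂ = ∂A₁/∂r − ∂A₃/∂p = 9*p*q + 60*p - 3*q + 15
(∇×A)₃ = ∂A₂/∂p − ∂A₁/∂q = -9*p*r + 8*r
∇×A = (-5*p, 9*p*q + 60*p - 3*q + 15, -9*p*r + 8*r)
At (-1, -1, 1): (5, -33, 17).

(5, -33, 17)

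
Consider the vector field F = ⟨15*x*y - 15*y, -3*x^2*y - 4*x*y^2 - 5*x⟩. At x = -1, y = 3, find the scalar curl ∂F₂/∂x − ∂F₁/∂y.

∂F₂/∂x = -6*x*y - 4*y^2 - 5
∂F₁/∂y = 15*x - 15
Scalar curl = -6*x*y - 15*x - 4*y^2 + 10
At (-1, 3): 7.

7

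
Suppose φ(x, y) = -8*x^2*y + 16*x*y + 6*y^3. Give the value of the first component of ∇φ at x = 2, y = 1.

-16

(∇φ)_1 = ∂φ/∂x = -16*x*y + 16*y
At (2, 1): -16.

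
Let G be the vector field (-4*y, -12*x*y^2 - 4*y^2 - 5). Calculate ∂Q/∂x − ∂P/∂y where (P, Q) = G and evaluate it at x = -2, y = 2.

-44

∂G₂/∂x = -12*y^2
∂G₁/∂y = -4
Scalar curl = -12*y^2 + 4
At (-2, 2): -44.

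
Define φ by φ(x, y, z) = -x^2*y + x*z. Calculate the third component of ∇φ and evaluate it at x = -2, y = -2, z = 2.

-2

(∇φ)_3 = ∂φ/∂z = x
At (-2, -2, 2): -2.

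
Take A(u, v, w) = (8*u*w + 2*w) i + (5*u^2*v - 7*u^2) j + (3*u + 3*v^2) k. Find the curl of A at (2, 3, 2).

(18, 15, 32)

(∇×A)₁ = ∂A₃/∂v − ∂A₂/∂w = 6*v
(∇×A)₂ = ∂A₁/∂w − ∂A₃/∂u = 8*u - 1
(∇×A)₃ = ∂A₂/∂u − ∂A₁/∂v = 10*u*v - 14*u
∇×A = (6*v, 8*u - 1, 10*u*v - 14*u)
At (2, 3, 2): (18, 15, 32).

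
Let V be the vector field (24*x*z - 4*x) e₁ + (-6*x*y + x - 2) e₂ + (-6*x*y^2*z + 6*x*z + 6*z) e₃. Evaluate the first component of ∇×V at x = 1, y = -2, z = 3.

(∇×V)_1 = ∂V₃/∂y − ∂V₂/∂z
= -12*x*y*z − (0)
= -12*x*y*z
At (1, -2, 3): 72.

72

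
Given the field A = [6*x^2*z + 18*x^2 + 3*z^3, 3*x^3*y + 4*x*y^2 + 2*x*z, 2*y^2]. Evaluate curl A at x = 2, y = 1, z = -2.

(0, 60, 36)

(∇×A)₁ = ∂A₃/∂y − ∂A₂/∂z = -2*x + 4*y
(∇×A)₂ = ∂A₁/∂z − ∂A₃/∂x = 6*x^2 + 9*z^2
(∇×A)₃ = ∂A₂/∂x − ∂A₁/∂y = 9*x^2*y + 4*y^2 + 2*z
∇×A = (-2*x + 4*y, 6*x^2 + 9*z^2, 9*x^2*y + 4*y^2 + 2*z)
At (2, 1, -2): (0, 60, 36).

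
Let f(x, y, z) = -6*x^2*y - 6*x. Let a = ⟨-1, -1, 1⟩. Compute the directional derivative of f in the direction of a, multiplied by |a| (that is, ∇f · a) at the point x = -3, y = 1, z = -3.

24

∂f/∂x = -12*x*y - 6
∂f/∂y = -6*x^2
∂f/∂z = 0
∇f at (-3, 1, -3) = (30, -54, 0)
∇f · a = (30)(-1) + (-54)(-1) + (0)(1) = 24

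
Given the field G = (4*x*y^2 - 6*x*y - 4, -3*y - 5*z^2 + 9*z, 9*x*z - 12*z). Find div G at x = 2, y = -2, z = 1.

∂G₁/∂x = 4*y^2 - 6*y
∂G₂/∂y = -3
∂G₃/∂z = 9*x - 12
∇·G = 9*x + 4*y^2 - 6*y - 15
At (2, -2, 1): 31.

31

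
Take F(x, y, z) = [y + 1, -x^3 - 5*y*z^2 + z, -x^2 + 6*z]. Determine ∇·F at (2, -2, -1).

1

∂F₁/∂x = 0
∂F₂/∂y = -5*z^2
∂F₃/∂z = 6
∇·F = -5*z^2 + 6
At (2, -2, -1): 1.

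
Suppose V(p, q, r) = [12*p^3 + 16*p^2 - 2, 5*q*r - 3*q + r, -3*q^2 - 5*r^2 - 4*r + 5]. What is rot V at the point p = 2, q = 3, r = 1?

(∇×V)₁ = ∂V₃/∂q − ∂V₂/∂r = -11*q - 1
(∇×V)₂ = ∂V₁/∂r − ∂V₃/∂p = 0
(∇×V)₃ = ∂V₂/∂p − ∂V₁/∂q = 0
∇×V = (-11*q - 1, 0, 0)
At (2, 3, 1): (-34, 0, 0).

(-34, 0, 0)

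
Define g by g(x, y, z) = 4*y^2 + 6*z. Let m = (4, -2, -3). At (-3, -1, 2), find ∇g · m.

-2

∂g/∂x = 0
∂g/∂y = 8*y
∂g/∂z = 6
∇g at (-3, -1, 2) = (0, -8, 6)
∇g · m = (0)(4) + (-8)(-2) + (6)(-3) = -2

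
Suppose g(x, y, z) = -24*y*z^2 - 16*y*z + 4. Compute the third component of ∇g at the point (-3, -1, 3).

(∇g)_3 = ∂g/∂z = -48*y*z - 16*y
At (-3, -1, 3): 160.

160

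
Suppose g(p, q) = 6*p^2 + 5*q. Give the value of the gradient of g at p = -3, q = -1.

∂g/∂p = 12*p
∂g/∂q = 5
∇g = (12*p, 5)
At (-3, -1): (-36, 5).

(-36, 5)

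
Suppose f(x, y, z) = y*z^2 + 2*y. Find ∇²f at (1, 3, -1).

∂²f/∂x² = 0
∂²f/∂y² = 0
∂²f/∂z² = 2*y
∇²f = 2*y
At (1, 3, -1): 6.

6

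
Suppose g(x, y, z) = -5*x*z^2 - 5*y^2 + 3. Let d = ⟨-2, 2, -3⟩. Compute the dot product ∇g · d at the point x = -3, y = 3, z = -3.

300

∂g/∂x = -5*z^2
∂g/∂y = -10*y
∂g/∂z = -10*x*z
∇g at (-3, 3, -3) = (-45, -30, -90)
∇g · d = (-45)(-2) + (-30)(2) + (-90)(-3) = 300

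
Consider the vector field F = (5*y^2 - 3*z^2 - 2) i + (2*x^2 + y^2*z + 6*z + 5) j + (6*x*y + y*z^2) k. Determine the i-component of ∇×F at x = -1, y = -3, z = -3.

-12

(∇×F)_1 = ∂F₃/∂y − ∂F₂/∂z
= 6*x + z^2 − (y^2 + 6)
= 6*x - y^2 + z^2 - 6
At (-1, -3, -3): -12.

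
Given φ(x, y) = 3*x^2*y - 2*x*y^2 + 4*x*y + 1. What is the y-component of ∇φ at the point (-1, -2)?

-9

(∇φ)_2 = ∂φ/∂y = 3*x^2 - 4*x*y + 4*x
At (-1, -2): -9.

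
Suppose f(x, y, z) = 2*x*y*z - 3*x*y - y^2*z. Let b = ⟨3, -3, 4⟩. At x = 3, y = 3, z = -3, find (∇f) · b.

-18

∂f/∂x = 2*y*z - 3*y
∂f/∂y = 2*x*z - 3*x - 2*y*z
∂f/∂z = 2*x*y - y^2
∇f at (3, 3, -3) = (-27, -9, 9)
∇f · b = (-27)(3) + (-9)(-3) + (9)(4) = -18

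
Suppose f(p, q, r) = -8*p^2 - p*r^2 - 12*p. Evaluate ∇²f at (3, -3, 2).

∂²f/∂p² = -16
∂²f/∂q² = 0
∂²f/∂r² = -2*p
∇²f = -2*p - 16
At (3, -3, 2): -22.

-22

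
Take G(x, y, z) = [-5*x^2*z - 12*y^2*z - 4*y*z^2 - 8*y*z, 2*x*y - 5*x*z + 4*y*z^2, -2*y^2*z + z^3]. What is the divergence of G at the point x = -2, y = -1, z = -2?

∂G₁/∂x = -10*x*z
∂G₂/∂y = 2*x + 4*z^2
∂G₃/∂z = -2*y^2 + 3*z^2
∇·G = -10*x*z + 2*x - 2*y^2 + 7*z^2
At (-2, -1, -2): -18.

-18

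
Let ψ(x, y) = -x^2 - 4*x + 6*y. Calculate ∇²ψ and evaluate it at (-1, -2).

-2

∂²ψ/∂x² = -2
∂²ψ/∂y² = 0
∇²ψ = -2
At (-1, -2): -2.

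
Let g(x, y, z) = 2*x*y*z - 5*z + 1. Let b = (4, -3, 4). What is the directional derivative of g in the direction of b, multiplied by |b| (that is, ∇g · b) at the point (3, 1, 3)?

∂g/∂x = 2*y*z
∂g/∂y = 2*x*z
∂g/∂z = 2*x*y - 5
∇g at (3, 1, 3) = (6, 18, 1)
∇g · b = (6)(4) + (18)(-3) + (1)(4) = -26

-26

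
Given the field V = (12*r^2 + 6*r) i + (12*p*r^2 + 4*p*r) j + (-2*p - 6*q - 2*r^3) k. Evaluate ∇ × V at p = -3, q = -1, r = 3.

(222, 80, 120)

(∇×V)₁ = ∂V₃/∂q − ∂V₂/∂r = -24*p*r - 4*p - 6
(∇×V)₂ = ∂V₁/∂r − ∂V₃/∂p = 24*r + 8
(∇×V)₃ = ∂V₂/∂p − ∂V₁/∂q = 12*r^2 + 4*r
∇×V = (-24*p*r - 4*p - 6, 24*r + 8, 12*r^2 + 4*r)
At (-3, -1, 3): (222, 80, 120).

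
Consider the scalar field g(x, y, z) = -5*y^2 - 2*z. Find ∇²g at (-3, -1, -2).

∂²g/∂x² = 0
∂²g/∂y² = -10
∂²g/∂z² = 0
∇²g = -10
At (-3, -1, -2): -10.

-10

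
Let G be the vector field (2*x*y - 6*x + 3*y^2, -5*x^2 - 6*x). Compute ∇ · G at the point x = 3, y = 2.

-2

∂G₁/∂x = 2*y - 6
∂G₂/∂y = 0
∇·G = 2*y - 6
At (3, 2): -2.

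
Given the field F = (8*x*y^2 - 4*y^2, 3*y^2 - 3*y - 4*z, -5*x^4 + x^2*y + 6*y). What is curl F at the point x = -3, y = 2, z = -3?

(19, -528, 112)

(∇×F)₁ = ∂F₃/∂y − ∂F₂/∂z = x^2 + 10
(∇×F)₂ = ∂F₁/∂z − ∂F₃/∂x = 20*x^3 - 2*x*y
(∇×F)₃ = ∂F₂/∂x − ∂F₁/∂y = -16*x*y + 8*y
∇×F = (x^2 + 10, 20*x^3 - 2*x*y, -16*x*y + 8*y)
At (-3, 2, -3): (19, -528, 112).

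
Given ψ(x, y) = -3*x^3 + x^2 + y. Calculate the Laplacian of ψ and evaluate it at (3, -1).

-52

∂²ψ/∂x² = 2*(-9*x + 1)
∂²ψ/∂y² = 0
∇²ψ = -18*x + 2
At (3, -1): -52.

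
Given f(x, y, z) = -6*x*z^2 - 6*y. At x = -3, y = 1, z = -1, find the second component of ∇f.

(∇f)_2 = ∂f/∂y = -6
At (-3, 1, -1): -6.

-6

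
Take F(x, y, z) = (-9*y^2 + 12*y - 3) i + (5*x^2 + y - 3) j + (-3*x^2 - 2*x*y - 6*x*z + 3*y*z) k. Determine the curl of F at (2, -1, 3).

(∇×F)₁ = ∂F₃/∂y − ∂F₂/∂z = -2*x + 3*z
(∇×F)₂ = ∂F₁/∂z − ∂F₃/∂x = 6*x + 2*y + 6*z
(∇×F)₃ = ∂F₂/∂x − ∂F₁/∂y = 10*x + 18*y - 12
∇×F = (-2*x + 3*z, 6*x + 2*y + 6*z, 10*x + 18*y - 12)
At (2, -1, 3): (5, 28, -10).

(5, 28, -10)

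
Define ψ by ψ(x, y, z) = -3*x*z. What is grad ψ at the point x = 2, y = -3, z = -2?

∂ψ/∂x = -3*z
∂ψ/∂y = 0
∂ψ/∂z = -3*x
∇ψ = (-3*z, 0, -3*x)
At (2, -3, -2): (6, 0, -6).

(6, 0, -6)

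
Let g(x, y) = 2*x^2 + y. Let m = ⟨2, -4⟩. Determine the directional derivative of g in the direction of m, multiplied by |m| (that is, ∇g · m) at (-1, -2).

∂g/∂x = 4*x
∂g/∂y = 1
∇g at (-1, -2) = (-4, 1)
∇g · m = (-4)(2) + (1)(-4) = -12

-12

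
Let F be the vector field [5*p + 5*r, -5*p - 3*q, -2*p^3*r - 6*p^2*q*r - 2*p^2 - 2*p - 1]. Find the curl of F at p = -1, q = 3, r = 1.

(∇×F)₁ = ∂F₃/∂q − ∂F₂/∂r = -6*p^2*r
(∇×F)₂ = ∂F₁/∂r − ∂F₃/∂p = 6*p^2*r + 12*p*q*r + 4*p + 7
(∇×F)₃ = ∂F₂/∂p − ∂F₁/∂q = -5
∇×F = (-6*p^2*r, 6*p^2*r + 12*p*q*r + 4*p + 7, -5)
At (-1, 3, 1): (-6, -27, -5).

(-6, -27, -5)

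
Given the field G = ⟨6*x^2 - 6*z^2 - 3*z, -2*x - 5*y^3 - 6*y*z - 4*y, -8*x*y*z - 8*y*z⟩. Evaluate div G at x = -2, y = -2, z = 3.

∂G₁/∂x = 12*x
∂G₂/∂y = -15*y^2 - 6*z - 4
∂G₃/∂z = -8*x*y - 8*y
∇·G = -8*x*y + 12*x - 15*y^2 - 8*y - 6*z - 4
At (-2, -2, 3): -122.

-122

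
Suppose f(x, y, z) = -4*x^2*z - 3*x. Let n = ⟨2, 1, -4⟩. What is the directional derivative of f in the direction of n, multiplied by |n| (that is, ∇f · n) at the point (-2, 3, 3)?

∂f/∂x = -8*x*z - 3
∂f/∂y = 0
∂f/∂z = -4*x^2
∇f at (-2, 3, 3) = (45, 0, -16)
∇f · n = (45)(2) + (0)(1) + (-16)(-4) = 154

154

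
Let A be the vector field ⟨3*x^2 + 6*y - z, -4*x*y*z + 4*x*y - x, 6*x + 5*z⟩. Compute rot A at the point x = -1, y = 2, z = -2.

(-8, -7, 17)

(∇×A)₁ = ∂A₃/∂y − ∂A₂/∂z = 4*x*y
(∇×A)₂ = ∂A₁/∂z − ∂A₃/∂x = -7
(∇×A)₃ = ∂A₂/∂x − ∂A₁/∂y = -4*y*z + 4*y - 7
∇×A = (4*x*y, -7, -4*y*z + 4*y - 7)
At (-1, 2, -2): (-8, -7, 17).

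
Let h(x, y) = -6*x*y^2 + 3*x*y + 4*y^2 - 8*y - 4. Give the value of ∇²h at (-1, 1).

∂²h/∂x² = 0
∂²h/∂y² = 4*(-3*x + 2)
∇²h = -12*x + 8
At (-1, 1): 20.

20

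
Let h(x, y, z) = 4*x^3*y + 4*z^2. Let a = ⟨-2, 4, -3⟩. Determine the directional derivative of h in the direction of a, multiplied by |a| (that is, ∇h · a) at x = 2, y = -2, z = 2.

272

∂h/∂x = 12*x^2*y
∂h/∂y = 4*x^3
∂h/∂z = 8*z
∇h at (2, -2, 2) = (-96, 32, 16)
∇h · a = (-96)(-2) + (32)(4) + (16)(-3) = 272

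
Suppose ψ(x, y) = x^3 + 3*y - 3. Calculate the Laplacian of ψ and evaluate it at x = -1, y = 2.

∂²ψ/∂x² = 6*x
∂²ψ/∂y² = 0
∇²ψ = 6*x
At (-1, 2): -6.

-6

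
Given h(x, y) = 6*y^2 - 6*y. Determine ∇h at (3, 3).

(0, 30)

∂h/∂x = 0
∂h/∂y = 12*y - 6
∇h = (0, 12*y - 6)
At (3, 3): (0, 30).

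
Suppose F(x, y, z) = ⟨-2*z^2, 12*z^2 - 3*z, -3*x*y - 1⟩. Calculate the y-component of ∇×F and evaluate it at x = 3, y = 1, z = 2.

(∇×F)_2 = ∂F₁/∂z − ∂F₃/∂x
= -4*z − (-3*y)
= 3*y - 4*z
At (3, 1, 2): -5.

-5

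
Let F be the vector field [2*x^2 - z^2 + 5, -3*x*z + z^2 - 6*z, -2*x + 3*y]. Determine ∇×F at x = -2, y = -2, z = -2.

(∇×F)₁ = ∂F₃/∂y − ∂F₂/∂z = 3*x - 2*z + 9
(∇×F)₂ = ∂F₁/∂z − ∂F₃/∂x = -2*z + 2
(∇×F)₃ = ∂F₂/∂x − ∂F₁/∂y = -3*z
∇×F = (3*x - 2*z + 9, -2*z + 2, -3*z)
At (-2, -2, -2): (7, 6, 6).

(7, 6, 6)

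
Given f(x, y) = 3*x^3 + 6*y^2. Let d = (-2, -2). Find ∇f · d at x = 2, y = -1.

∂f/∂x = 9*x^2
∂f/∂y = 12*y
∇f at (2, -1) = (36, -12)
∇f · d = (36)(-2) + (-12)(-2) = -48

-48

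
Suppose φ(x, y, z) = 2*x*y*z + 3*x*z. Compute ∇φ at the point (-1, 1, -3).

∂φ/∂x = 2*y*z + 3*z
∂φ/∂y = 2*x*z
∂φ/∂z = 2*x*y + 3*x
∇φ = (2*y*z + 3*z, 2*x*z, 2*x*y + 3*x)
At (-1, 1, -3): (-15, 6, -5).

(-15, 6, -5)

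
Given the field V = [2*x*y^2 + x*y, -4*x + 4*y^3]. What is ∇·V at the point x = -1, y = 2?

∂V₁/∂x = 2*y^2 + y
∂V₂/∂y = 12*y^2
∇·V = 14*y^2 + y
At (-1, 2): 58.

58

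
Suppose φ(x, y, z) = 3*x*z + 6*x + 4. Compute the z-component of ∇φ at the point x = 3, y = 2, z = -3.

(∇φ)_3 = ∂φ/∂z = 3*x
At (3, 2, -3): 9.

9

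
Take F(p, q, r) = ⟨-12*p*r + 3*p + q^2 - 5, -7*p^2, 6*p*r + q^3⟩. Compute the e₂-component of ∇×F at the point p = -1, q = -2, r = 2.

(∇×F)_2 = ∂F₁/∂r − ∂F₃/∂p
= -12*p − (6*r)
= -12*p - 6*r
At (-1, -2, 2): 0.

0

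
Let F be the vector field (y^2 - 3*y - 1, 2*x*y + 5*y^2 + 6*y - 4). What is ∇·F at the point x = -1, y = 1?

∂F₁/∂x = 0
∂F₂/∂y = 2*x + 10*y + 6
∇·F = 2*x + 10*y + 6
At (-1, 1): 14.

14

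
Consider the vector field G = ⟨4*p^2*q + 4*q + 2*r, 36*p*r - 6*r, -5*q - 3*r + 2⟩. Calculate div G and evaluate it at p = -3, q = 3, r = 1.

∂G₁/∂p = 8*p*q
∂G₂/∂q = 0
∂G₃/∂r = -3
∇·G = 8*p*q - 3
At (-3, 3, 1): -75.

-75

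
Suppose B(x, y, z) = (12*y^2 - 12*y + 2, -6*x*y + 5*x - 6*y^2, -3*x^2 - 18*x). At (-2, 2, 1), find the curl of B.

(∇×B)₁ = ∂B₃/∂y − ∂B₂/∂z = 0
(∇×B)₂ = ∂B₁/∂z − ∂B₃/∂x = 6*x + 18
(∇×B)₃ = ∂B₂/∂x − ∂B₁/∂y = -30*y + 17
∇×B = (0, 6*x + 18, -30*y + 17)
At (-2, 2, 1): (0, 6, -43).

(0, 6, -43)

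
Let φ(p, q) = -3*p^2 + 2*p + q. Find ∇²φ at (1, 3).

∂²φ/∂p² = -6
∂²φ/∂q² = 0
∇²φ = -6
At (1, 3): -6.

-6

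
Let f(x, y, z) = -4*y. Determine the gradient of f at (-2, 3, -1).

(0, -4, 0)

∂f/∂x = 0
∂f/∂y = -4
∂f/∂z = 0
∇f = (0, -4, 0)
At (-2, 3, -1): (0, -4, 0).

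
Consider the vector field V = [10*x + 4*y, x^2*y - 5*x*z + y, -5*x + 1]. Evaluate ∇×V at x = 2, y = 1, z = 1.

(10, 5, -5)

(∇×V)₁ = ∂V₃/∂y − ∂V₂/∂z = 5*x
(∇×V)₂ = ∂V₁/∂z − ∂V₃/∂x = 5
(∇×V)₃ = ∂V₂/∂x − ∂V₁/∂y = 2*x*y - 5*z - 4
∇×V = (5*x, 5, 2*x*y - 5*z - 4)
At (2, 1, 1): (10, 5, -5).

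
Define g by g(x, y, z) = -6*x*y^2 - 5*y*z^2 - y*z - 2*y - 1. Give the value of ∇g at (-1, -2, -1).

(-24, -30, -18)

∂g/∂x = -6*y^2
∂g/∂y = -12*x*y - 5*z^2 - z - 2
∂g/∂z = -10*y*z - y
∇g = (-6*y^2, -12*x*y - 5*z^2 - z - 2, -10*y*z - y)
At (-1, -2, -1): (-24, -30, -18).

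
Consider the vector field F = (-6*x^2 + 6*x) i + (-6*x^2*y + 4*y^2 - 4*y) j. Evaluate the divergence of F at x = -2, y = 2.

18

∂F₁/∂x = -12*x + 6
∂F₂/∂y = -6*x^2 + 8*y - 4
∇·F = -6*x^2 - 12*x + 8*y + 2
At (-2, 2): 18.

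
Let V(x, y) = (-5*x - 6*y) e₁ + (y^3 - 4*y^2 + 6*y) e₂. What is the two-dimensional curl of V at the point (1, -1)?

6

∂V₂/∂x = 0
∂V₁/∂y = -6
Scalar curl = 6
At (1, -1): 6.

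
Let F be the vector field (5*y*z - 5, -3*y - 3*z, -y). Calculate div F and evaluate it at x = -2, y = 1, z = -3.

∂F₁/∂x = 0
∂F₂/∂y = -3
∂F₃/∂z = 0
∇·F = -3
At (-2, 1, -3): -3.

-3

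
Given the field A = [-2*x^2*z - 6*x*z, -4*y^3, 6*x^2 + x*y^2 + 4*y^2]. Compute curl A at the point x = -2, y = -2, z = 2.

(∇×A)₁ = ∂A₃/∂y − ∂A₂/∂z = 2*x*y + 8*y
(∇×A)₂ = ∂A₁/∂z − ∂A₃/∂x = -2*x^2 - 18*x - y^2
(∇×A)₃ = ∂A₂/∂x − ∂A₁/∂y = 0
∇×A = (2*x*y + 8*y, -2*x^2 - 18*x - y^2, 0)
At (-2, -2, 2): (-8, 24, 0).

(-8, 24, 0)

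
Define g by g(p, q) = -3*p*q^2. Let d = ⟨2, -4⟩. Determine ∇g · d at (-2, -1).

42

∂g/∂p = -3*q^2
∂g/∂q = -6*p*q
∇g at (-2, -1) = (-3, -12)
∇g · d = (-3)(2) + (-12)(-4) = 42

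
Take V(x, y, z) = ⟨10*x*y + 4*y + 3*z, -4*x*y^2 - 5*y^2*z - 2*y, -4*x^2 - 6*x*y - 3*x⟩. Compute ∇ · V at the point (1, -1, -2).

∂V₁/∂x = 10*y
∂V₂/∂y = -8*x*y - 10*y*z - 2
∂V₃/∂z = 0
∇·V = -8*x*y - 10*y*z + 10*y - 2
At (1, -1, -2): -24.

-24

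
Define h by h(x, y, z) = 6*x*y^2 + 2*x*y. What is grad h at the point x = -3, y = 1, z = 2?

(8, -42, 0)

∂h/∂x = 6*y^2 + 2*y
∂h/∂y = 12*x*y + 2*x
∂h/∂z = 0
∇h = (6*y^2 + 2*y, 12*x*y + 2*x, 0)
At (-3, 1, 2): (8, -42, 0).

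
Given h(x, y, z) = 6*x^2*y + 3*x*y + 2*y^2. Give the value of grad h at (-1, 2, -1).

∂h/∂x = 12*x*y + 3*y
∂h/∂y = 6*x^2 + 3*x + 4*y
∂h/∂z = 0
∇h = (12*x*y + 3*y, 6*x^2 + 3*x + 4*y, 0)
At (-1, 2, -1): (-18, 11, 0).

(-18, 11, 0)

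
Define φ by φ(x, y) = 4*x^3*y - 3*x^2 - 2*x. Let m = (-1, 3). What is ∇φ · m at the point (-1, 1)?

∂φ/∂x = 12*x^2*y - 6*x - 2
∂φ/∂y = 4*x^3
∇φ at (-1, 1) = (16, -4)
∇φ · m = (16)(-1) + (-4)(3) = -28

-28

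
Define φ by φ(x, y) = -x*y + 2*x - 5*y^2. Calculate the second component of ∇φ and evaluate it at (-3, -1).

(∇φ)_2 = ∂φ/∂y = -x - 10*y
At (-3, -1): 13.

13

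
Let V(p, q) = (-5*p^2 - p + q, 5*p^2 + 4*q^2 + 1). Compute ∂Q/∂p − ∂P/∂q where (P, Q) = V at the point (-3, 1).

∂V₂/∂p = 10*p
∂V₁/∂q = 1
Scalar curl = 10*p - 1
At (-3, 1): -31.

-31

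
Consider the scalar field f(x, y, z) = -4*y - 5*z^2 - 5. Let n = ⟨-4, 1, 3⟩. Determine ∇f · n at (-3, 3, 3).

-94

∂f/∂x = 0
∂f/∂y = -4
∂f/∂z = -10*z
∇f at (-3, 3, 3) = (0, -4, -30)
∇f · n = (0)(-4) + (-4)(1) + (-30)(3) = -94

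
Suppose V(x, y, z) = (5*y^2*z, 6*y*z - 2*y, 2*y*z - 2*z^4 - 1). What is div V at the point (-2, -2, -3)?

∂V₁/∂x = 0
∂V₂/∂y = 6*z - 2
∂V₃/∂z = 2*y - 8*z^3
∇·V = 2*y - 8*z^3 + 6*z - 2
At (-2, -2, -3): 192.

192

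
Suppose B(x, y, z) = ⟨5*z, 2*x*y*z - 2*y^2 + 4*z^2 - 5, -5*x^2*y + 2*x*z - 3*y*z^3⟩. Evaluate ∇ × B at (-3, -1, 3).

(-156, 29, -6)

(∇×B)₁ = ∂B₃/∂y − ∂B₂/∂z = -5*x^2 - 2*x*y - 3*z^3 - 8*z
(∇×B)₂ = ∂B₁/∂z − ∂B₃/∂x = 10*x*y - 2*z + 5
(∇×B)₃ = ∂B₂/∂x − ∂B₁/∂y = 2*y*z
∇×B = (-5*x^2 - 2*x*y - 3*z^3 - 8*z, 10*x*y - 2*z + 5, 2*y*z)
At (-3, -1, 3): (-156, 29, -6).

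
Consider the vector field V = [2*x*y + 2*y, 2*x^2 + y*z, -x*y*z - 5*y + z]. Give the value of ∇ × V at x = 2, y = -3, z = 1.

(∇×V)₁ = ∂V₃/∂y − ∂V₂/∂z = -x*z - y - 5
(∇×V)₂ = ∂V₁/∂z − ∂V₃/∂x = y*z
(∇×V)₃ = ∂V₂/∂x − ∂V₁/∂y = 2*x - 2
∇×V = (-x*z - y - 5, y*z, 2*x - 2)
At (2, -3, 1): (-4, -3, 2).

(-4, -3, 2)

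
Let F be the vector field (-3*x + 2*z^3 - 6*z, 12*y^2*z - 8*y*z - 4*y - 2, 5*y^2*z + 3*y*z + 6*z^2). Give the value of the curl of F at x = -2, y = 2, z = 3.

(37, 48, 0)

(∇×F)₁ = ∂F₃/∂y − ∂F₂/∂z = -12*y^2 + 10*y*z + 8*y + 3*z
(∇×F)₂ = ∂F₁/∂z − ∂F₃/∂x = 6*z^2 - 6
(∇×F)₃ = ∂F₂/∂x − ∂F₁/∂y = 0
∇×F = (-12*y^2 + 10*y*z + 8*y + 3*z, 6*z^2 - 6, 0)
At (-2, 2, 3): (37, 48, 0).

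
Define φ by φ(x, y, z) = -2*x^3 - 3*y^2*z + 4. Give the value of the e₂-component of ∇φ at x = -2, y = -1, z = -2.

(∇φ)_2 = ∂φ/∂y = -6*y*z
At (-2, -1, -2): -12.

-12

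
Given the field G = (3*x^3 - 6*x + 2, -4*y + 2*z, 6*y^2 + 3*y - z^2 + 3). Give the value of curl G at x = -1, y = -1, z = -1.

(∇×G)₁ = ∂G₃/∂y − ∂G₂/∂z = 12*y + 1
(∇×G)₂ = ∂G₁/∂z − ∂G₃/∂x = 0
(∇×G)₃ = ∂G₂/∂x − ∂G₁/∂y = 0
∇×G = (12*y + 1, 0, 0)
At (-1, -1, -1): (-11, 0, 0).

(-11, 0, 0)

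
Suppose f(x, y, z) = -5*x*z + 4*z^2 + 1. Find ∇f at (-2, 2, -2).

(10, 0, -6)

∂f/∂x = -5*z
∂f/∂y = 0
∂f/∂z = -5*x + 8*z
∇f = (-5*z, 0, -5*x + 8*z)
At (-2, 2, -2): (10, 0, -6).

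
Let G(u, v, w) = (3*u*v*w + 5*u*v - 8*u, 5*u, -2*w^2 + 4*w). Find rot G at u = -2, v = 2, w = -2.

(0, -12, 3)

(∇×G)₁ = ∂G₃/∂v − ∂G₂/∂w = 0
(∇×G)₂ = ∂G₁/∂w − ∂G₃/∂u = 3*u*v
(∇×G)₃ = ∂G₂/∂u − ∂G₁/∂v = -3*u*w - 5*u + 5
∇×G = (0, 3*u*v, -3*u*w - 5*u + 5)
At (-2, 2, -2): (0, -12, 3).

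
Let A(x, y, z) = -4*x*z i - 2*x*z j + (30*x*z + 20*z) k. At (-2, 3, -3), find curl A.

(∇×A)₁ = ∂A₃/∂y − ∂A₂/∂z = 2*x
(∇×A)₂ = ∂A₁/∂z − ∂A₃/∂x = -4*x - 30*z
(∇×A)₃ = ∂A₂/∂x − ∂A₁/∂y = -2*z
∇×A = (2*x, -4*x - 30*z, -2*z)
At (-2, 3, -3): (-4, 98, 6).

(-4, 98, 6)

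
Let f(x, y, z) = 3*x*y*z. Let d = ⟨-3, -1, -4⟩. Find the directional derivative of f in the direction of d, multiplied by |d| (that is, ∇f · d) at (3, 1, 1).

-54

∂f/∂x = 3*y*z
∂f/∂y = 3*x*z
∂f/∂z = 3*x*y
∇f at (3, 1, 1) = (3, 9, 9)
∇f · d = (3)(-3) + (9)(-1) + (9)(-4) = -54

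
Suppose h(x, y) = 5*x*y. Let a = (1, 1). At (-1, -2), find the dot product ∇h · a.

∂h/∂x = 5*y
∂h/∂y = 5*x
∇h at (-1, -2) = (-10, -5)
∇h · a = (-10)(1) + (-5)(1) = -15

-15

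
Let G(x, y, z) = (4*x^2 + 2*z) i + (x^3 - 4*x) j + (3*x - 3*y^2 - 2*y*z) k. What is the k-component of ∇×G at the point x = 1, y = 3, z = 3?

(∇×G)_3 = ∂G₂/∂x − ∂G₁/∂y
= 3*x^2 - 4 − (0)
= 3*x^2 - 4
At (1, 3, 3): -1.

-1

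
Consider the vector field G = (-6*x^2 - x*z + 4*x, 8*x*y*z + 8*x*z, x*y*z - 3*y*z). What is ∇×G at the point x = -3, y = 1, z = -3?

(∇×G)₁ = ∂G₃/∂y − ∂G₂/∂z = -8*x*y + x*z - 8*x - 3*z
(∇×G)₂ = ∂G₁/∂z − ∂G₃/∂x = -x - y*z
(∇×G)₃ = ∂G₂/∂x − ∂G₁/∂y = 8*y*z + 8*z
∇×G = (-8*x*y + x*z - 8*x - 3*z, -x - y*z, 8*y*z + 8*z)
At (-3, 1, -3): (66, 6, -48).

(66, 6, -48)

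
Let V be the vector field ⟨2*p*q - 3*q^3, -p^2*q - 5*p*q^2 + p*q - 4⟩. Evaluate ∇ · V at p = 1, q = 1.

∂V₁/∂p = 2*q
∂V₂/∂q = -p^2 - 10*p*q + p
∇·V = -p^2 - 10*p*q + p + 2*q
At (1, 1): -8.

-8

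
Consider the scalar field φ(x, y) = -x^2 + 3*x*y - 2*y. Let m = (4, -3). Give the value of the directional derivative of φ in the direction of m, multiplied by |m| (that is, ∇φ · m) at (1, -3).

-47

∂φ/∂x = -2*x + 3*y
∂φ/∂y = 3*x - 2
∇φ at (1, -3) = (-11, 1)
∇φ · m = (-11)(4) + (1)(-3) = -47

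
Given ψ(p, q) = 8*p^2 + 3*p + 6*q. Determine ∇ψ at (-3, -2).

∂ψ/∂p = 16*p + 3
∂ψ/∂q = 6
∇ψ = (16*p + 3, 6)
At (-3, -2): (-45, 6).

(-45, 6)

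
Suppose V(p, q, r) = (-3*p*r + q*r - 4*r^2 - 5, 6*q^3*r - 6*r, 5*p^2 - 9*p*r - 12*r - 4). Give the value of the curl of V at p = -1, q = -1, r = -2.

(12, 10, 2)

(∇×V)₁ = ∂V₃/∂q − ∂V₂/∂r = -6*q^3 + 6
(∇×V)₂ = ∂V₁/∂r − ∂V₃/∂p = -13*p + q + r
(∇×V)₃ = ∂V₂/∂p − ∂V₁/∂q = -r
∇×V = (-6*q^3 + 6, -13*p + q + r, -r)
At (-1, -1, -2): (12, 10, 2).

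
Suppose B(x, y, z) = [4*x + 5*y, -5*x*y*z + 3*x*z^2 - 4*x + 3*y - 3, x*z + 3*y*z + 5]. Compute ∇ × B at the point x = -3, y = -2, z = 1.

(51, -1, 4)

(∇×B)₁ = ∂B₃/∂y − ∂B₂/∂z = 5*x*y - 6*x*z + 3*z
(∇×B)₂ = ∂B₁/∂z − ∂B₃/∂x = -z
(∇×B)₃ = ∂B₂/∂x − ∂B₁/∂y = -5*y*z + 3*z^2 - 9
∇×B = (5*x*y - 6*x*z + 3*z, -z, -5*y*z + 3*z^2 - 9)
At (-3, -2, 1): (51, -1, 4).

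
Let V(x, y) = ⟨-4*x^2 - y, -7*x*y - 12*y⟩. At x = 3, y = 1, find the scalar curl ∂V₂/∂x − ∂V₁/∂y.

-6

∂V₂/∂x = -7*y
∂V₁/∂y = -1
Scalar curl = -7*y + 1
At (3, 1): -6.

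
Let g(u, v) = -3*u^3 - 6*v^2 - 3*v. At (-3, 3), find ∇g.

(-81, -39)

∂g/∂u = -9*u^2
∂g/∂v = -12*v - 3
∇g = (-9*u^2, -12*v - 3)
At (-3, 3): (-81, -39).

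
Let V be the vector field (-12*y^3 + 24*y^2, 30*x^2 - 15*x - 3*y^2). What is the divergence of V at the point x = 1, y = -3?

∂V₁/∂x = 0
∂V₂/∂y = -6*y
∇·V = -6*y
At (1, -3): 18.

18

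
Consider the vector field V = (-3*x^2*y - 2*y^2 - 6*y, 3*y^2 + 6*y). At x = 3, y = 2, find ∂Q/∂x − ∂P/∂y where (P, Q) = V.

∂V₂/∂x = 0
∂V₁/∂y = -3*x^2 - 4*y - 6
Scalar curl = 3*x^2 + 4*y + 6
At (3, 2): 41.

41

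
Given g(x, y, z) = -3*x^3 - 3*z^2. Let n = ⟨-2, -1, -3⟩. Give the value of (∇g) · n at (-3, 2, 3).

216

∂g/∂x = -9*x^2
∂g/∂y = 0
∂g/∂z = -6*z
∇g at (-3, 2, 3) = (-81, 0, -18)
∇g · n = (-81)(-2) + (0)(-1) + (-18)(-3) = 216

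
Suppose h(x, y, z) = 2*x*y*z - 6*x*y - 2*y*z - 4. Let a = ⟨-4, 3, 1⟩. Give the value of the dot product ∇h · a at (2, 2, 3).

∂h/∂x = 2*y*z - 6*y
∂h/∂y = 2*x*z - 6*x - 2*z
∂h/∂z = 2*x*y - 2*y
∇h at (2, 2, 3) = (0, -6, 4)
∇h · a = (0)(-4) + (-6)(3) + (4)(1) = -14

-14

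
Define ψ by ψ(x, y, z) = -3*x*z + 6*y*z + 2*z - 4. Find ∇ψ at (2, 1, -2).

(6, -12, 2)

∂ψ/∂x = -3*z
∂ψ/∂y = 6*z
∂ψ/∂z = -3*x + 6*y + 2
∇ψ = (-3*z, 6*z, -3*x + 6*y + 2)
At (2, 1, -2): (6, -12, 2).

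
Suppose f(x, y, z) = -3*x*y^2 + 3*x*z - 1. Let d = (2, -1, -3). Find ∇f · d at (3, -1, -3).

-69

∂f/∂x = -3*y^2 + 3*z
∂f/∂y = -6*x*y
∂f/∂z = 3*x
∇f at (3, -1, -3) = (-12, 18, 9)
∇f · d = (-12)(2) + (18)(-1) + (9)(-3) = -69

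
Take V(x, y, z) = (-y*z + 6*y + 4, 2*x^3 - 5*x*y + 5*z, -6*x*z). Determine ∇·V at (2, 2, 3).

∂V₁/∂x = 0
∂V₂/∂y = -5*x
∂V₃/∂z = -6*x
∇·V = -11*x
At (2, 2, 3): -22.

-22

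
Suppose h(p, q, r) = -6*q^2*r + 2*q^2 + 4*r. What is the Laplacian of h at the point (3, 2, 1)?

∂²h/∂p² = 0
∂²h/∂q² = 4*(-3*r + 1)
∂²h/∂r² = 0
∇²h = -12*r + 4
At (3, 2, 1): -8.

-8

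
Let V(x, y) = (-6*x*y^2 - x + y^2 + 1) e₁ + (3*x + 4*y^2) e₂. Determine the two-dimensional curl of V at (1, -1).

-7

∂V₂/∂x = 3
∂V₁/∂y = -12*x*y + 2*y
Scalar curl = 12*x*y - 2*y + 3
At (1, -1): -7.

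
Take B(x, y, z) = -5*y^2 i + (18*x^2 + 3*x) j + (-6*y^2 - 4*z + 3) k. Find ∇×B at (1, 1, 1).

(-12, 0, 49)

(∇×B)₁ = ∂B₃/∂y − ∂B₂/∂z = -12*y
(∇×B)₂ = ∂B₁/∂z − ∂B₃/∂x = 0
(∇×B)₃ = ∂B₂/∂x − ∂B₁/∂y = 36*x + 10*y + 3
∇×B = (-12*y, 0, 36*x + 10*y + 3)
At (1, 1, 1): (-12, 0, 49).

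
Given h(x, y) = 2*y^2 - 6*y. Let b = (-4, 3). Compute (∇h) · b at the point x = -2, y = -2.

∂h/∂x = 0
∂h/∂y = 4*y - 6
∇h at (-2, -2) = (0, -14)
∇h · b = (0)(-4) + (-14)(3) = -42

-42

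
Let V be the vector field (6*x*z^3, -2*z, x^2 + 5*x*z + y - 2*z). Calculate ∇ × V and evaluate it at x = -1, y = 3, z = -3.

(3, -145, 0)

(∇×V)₁ = ∂V₃/∂y − ∂V₂/∂z = 3
(∇×V)₂ = ∂V₁/∂z − ∂V₃/∂x = 18*x*z^2 - 2*x - 5*z
(∇×V)₃ = ∂V₂/∂x − ∂V₁/∂y = 0
∇×V = (3, 18*x*z^2 - 2*x - 5*z, 0)
At (-1, 3, -3): (3, -145, 0).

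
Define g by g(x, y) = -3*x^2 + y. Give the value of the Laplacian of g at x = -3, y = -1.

∂²g/∂x² = -6
∂²g/∂y² = 0
∇²g = -6
At (-3, -1): -6.

-6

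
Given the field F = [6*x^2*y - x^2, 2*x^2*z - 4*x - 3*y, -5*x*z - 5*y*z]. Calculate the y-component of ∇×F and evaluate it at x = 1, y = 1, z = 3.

(∇×F)_2 = ∂F₁/∂z − ∂F₃/∂x
= 0 − (-5*z)
= 5*z
At (1, 1, 3): 15.

15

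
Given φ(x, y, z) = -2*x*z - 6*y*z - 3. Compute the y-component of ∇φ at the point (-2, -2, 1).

(∇φ)_2 = ∂φ/∂y = -6*z
At (-2, -2, 1): -6.

-6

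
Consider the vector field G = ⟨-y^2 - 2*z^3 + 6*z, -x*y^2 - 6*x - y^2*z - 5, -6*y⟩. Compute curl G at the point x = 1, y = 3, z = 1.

(3, 0, -9)

(∇×G)₁ = ∂G₃/∂y − ∂G₂/∂z = y^2 - 6
(∇×G)₂ = ∂G₁/∂z − ∂G₃/∂x = -6*z^2 + 6
(∇×G)₃ = ∂G₂/∂x − ∂G₁/∂y = -y^2 + 2*y - 6
∇×G = (y^2 - 6, -6*z^2 + 6, -y^2 + 2*y - 6)
At (1, 3, 1): (3, 0, -9).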